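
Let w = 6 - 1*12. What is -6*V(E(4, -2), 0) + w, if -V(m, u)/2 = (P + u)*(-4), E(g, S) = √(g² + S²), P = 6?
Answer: -294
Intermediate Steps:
w = -6 (w = 6 - 12 = -6)
E(g, S) = √(S² + g²)
V(m, u) = 48 + 8*u (V(m, u) = -2*(6 + u)*(-4) = -2*(-24 - 4*u) = 48 + 8*u)
-6*V(E(4, -2), 0) + w = -6*(48 + 8*0) - 6 = -6*(48 + 0) - 6 = -6*48 - 6 = -288 - 6 = -294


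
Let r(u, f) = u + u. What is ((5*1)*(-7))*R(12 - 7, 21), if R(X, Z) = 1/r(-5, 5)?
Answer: 7/2 ≈ 3.5000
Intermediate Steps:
r(u, f) = 2*u
R(X, Z) = -1/10 (R(X, Z) = 1/(2*(-5)) = 1/(-10) = -1/10)
((5*1)*(-7))*R(12 - 7, 21) = ((5*1)*(-7))*(-1/10) = (5*(-7))*(-1/10) = -35*(-1/10) = 7/2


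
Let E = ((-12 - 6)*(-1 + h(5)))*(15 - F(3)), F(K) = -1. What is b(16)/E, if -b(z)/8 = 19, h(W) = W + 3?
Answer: 19/252 ≈ 0.075397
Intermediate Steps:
h(W) = 3 + W
b(z) = -152 (b(z) = -8*19 = -152)
E = -2016 (E = ((-12 - 6)*(-1 + (3 + 5)))*(15 - 1*(-1)) = (-18*(-1 + 8))*(15 + 1) = -18*7*16 = -126*16 = -2016)
b(16)/E = -152/(-2016) = -152*(-1/2016) = 19/252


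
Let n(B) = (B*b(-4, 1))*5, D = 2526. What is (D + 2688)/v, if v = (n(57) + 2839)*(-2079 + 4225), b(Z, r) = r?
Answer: 237/304732 ≈ 0.00077773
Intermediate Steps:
n(B) = 5*B (n(B) = (B*1)*5 = B*5 = 5*B)
v = 6704104 (v = (5*57 + 2839)*(-2079 + 4225) = (285 + 2839)*2146 = 3124*2146 = 6704104)
(D + 2688)/v = (2526 + 2688)/6704104 = 5214*(1/6704104) = 237/304732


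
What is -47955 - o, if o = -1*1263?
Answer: -46692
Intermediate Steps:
o = -1263
-47955 - o = -47955 - 1*(-1263) = -47955 + 1263 = -46692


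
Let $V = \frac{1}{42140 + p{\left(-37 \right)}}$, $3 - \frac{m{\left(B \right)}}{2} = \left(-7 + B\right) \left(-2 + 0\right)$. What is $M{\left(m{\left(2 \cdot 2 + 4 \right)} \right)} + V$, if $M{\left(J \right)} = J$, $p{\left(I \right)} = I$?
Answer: $\frac{421031}{42103} \approx 10.0$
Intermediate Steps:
$m{\left(B \right)} = -22 + 4 B$ ($m{\left(B \right)} = 6 - 2 \left(-7 + B\right) \left(-2 + 0\right) = 6 - 2 \left(-7 + B\right) \left(-2\right) = 6 - 2 \left(14 - 2 B\right) = 6 + \left(-28 + 4 B\right) = -22 + 4 B$)
$V = \frac{1}{42103}$ ($V = \frac{1}{42140 - 37} = \frac{1}{42103} \approx 2.3751 \cdot 10^{-5}$)
$M{\left(m{\left(2 \cdot 2 + 4 \right)} \right)} + V = \left(-22 + 4 \left(2 \cdot 2 + 4\right)\right) + \frac{1}{42103} = \left(-22 + 4 \left(4 + 4\right)\right) + \frac{1}{42103} = \left(-22 + 4 \cdot 8\right) + \frac{1}{42103} = \left(-22 + 32\right) + \frac{1}{42103} = 10 + \frac{1}{42103} = \frac{421031}{42103}$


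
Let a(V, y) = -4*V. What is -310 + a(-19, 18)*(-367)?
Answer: -28202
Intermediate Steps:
-310 + a(-19, 18)*(-367) = -310 - 4*(-19)*(-367) = -310 + 76*(-367) = -310 - 27892 = -28202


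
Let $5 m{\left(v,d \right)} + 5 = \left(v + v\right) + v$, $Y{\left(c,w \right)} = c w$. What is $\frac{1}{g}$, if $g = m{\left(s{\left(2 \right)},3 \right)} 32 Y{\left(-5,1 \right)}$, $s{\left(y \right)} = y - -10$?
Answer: $- \frac{1}{992} \approx -0.0010081$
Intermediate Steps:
$s{\left(y \right)} = 10 + y$ ($s{\left(y \right)} = y + 10 = 10 + y$)
$m{\left(v,d \right)} = -1 + \frac{3 v}{5}$ ($m{\left(v,d \right)} = -1 + \frac{\left(v + v\right) + v}{5} = -1 + \frac{2 v + v}{5} = -1 + \frac{3 v}{5}$)
$g = -992$ ($g = \left(-1 + \frac{3 \left(10 + 2\right)}{5}\right) 32 \left(\left(-5\right) 1\right) = \left(-1 + \frac{3}{5} \cdot 12\right) 32 \left(-5\right) = \left(-1 + \frac{36}{5}\right) 32 \left(-5\right) = \frac{31}{5} \cdot 32 \left(-5\right) = \frac{992}{5} \left(-5\right) = -992$)
$\frac{1}{g} = \frac{1}{-992} = - \frac{1}{992}$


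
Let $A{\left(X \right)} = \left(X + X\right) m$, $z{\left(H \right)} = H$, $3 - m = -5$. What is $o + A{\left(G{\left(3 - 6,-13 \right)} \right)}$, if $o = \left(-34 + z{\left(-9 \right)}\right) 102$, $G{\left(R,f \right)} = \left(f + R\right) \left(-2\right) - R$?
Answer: $-3826$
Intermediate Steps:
$m = 8$ ($m = 3 - -5 = 3 + 5 = 8$)
$G{\left(R,f \right)} = - 3 R - 2 f$ ($G{\left(R,f \right)} = \left(R + f\right) \left(-2\right) - R = \left(- 2 R - 2 f\right) - R = - 3 R - 2 f$)
$A{\left(X \right)} = 16 X$ ($A{\left(X \right)} = \left(X + X\right) 8 = 2 X 8 = 16 X$)
$o = -4386$ ($o = \left(-34 - 9\right) 102 = \left(-43\right) 102 = -4386$)
$o + A{\left(G{\left(3 - 6,-13 \right)} \right)} = -4386 + 16 \left(- 3 \left(3 - 6\right) - -26\right) = -4386 + 16 \left(- 3 \left(3 - 6\right) + 26\right) = -4386 + 16 \left(\left(-3\right) \left(-3\right) + 26\right) = -4386 + 16 \left(9 + 26\right) = -4386 + 16 \cdot 35 = -4386 + 560 = -3826$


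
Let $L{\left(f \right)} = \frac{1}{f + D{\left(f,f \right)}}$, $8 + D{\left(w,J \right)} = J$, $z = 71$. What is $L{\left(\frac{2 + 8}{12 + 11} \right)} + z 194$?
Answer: $\frac{2258913}{164} \approx 13774.0$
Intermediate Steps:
$D{\left(w,J \right)} = -8 + J$
$L{\left(f \right)} = \frac{1}{-8 + 2 f}$ ($L{\left(f \right)} = \frac{1}{f + \left(-8 + f\right)} = \frac{1}{-8 + 2 f}$)
$L{\left(\frac{2 + 8}{12 + 11} \right)} + z 194 = \frac{1}{2 \left(-4 + \frac{2 + 8}{12 + 11}\right)} + 71 \cdot 194 = \frac{1}{2 \left(-4 + \frac{10}{23}\right)} + 13774 = \frac{1}{2 \left(- \frac{82}{23}\right)} + 13774 = \frac{1}{2} \left(- \frac{23}{82}\right) + 13774 = - \frac{23}{164} + 13774 = \frac{2258913}{164}$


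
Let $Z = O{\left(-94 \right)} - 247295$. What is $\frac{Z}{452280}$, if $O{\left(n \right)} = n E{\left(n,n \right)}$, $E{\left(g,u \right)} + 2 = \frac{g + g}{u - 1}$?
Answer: $- \frac{23492837}{42966600} \approx -0.54677$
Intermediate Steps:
$E{\left(g,u \right)} = -2 + \frac{2 g}{-1 + u}$ ($E{\left(g,u \right)} = -2 + \frac{g + g}{u - 1} = -2 + \frac{2 g}{-1 + u}$)
$O{\left(n \right)} = \frac{2 n}{-1 + n}$ ($O{\left(n \right)} = n \frac{2 \left(1 + n - n\right)}{-1 + n} = n 2 \frac{1}{-1 + n} 1 = n \frac{2}{-1 + n} = \frac{2 n}{-1 + n}$)
$Z = - \frac{23492837}{95}$ ($Z = 2 \left(-94\right) \frac{1}{-1 - 94} - 247295 = 2 \left(-94\right) \frac{1}{-95} - 247295 = 2 \left(-94\right) \left(- \frac{1}{95}\right) - 247295 = \frac{188}{95} - 247295 = - \frac{23492837}{95} \approx -2.4729 \cdot 10^{5}$)
$\frac{Z}{452280} = - \frac{23492837}{95 \cdot 452280} = \left(- \frac{23492837}{95}\right) \frac{1}{452280} = - \frac{23492837}{42966600}$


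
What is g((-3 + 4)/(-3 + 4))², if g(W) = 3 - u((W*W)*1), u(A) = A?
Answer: 4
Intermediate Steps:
g(W) = 3 - W² (g(W) = 3 - W*W = 3 - W²)
g((-3 + 4)/(-3 + 4))² = (3 - ((-3 + 4)/(-3 + 4))²)² = (3 - (1/1)²)² = (3 - (1*1)²)² = (3 - 1*1²)² = (3 - 1*1)² = (3 - 1)² = 2² = 4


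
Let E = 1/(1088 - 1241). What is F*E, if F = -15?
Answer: 5/51 ≈ 0.098039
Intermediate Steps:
E = -1/153 (E = 1/(-153) = -1/153 ≈ -0.0065359)
F*E = -15*(-1/153) = 5/51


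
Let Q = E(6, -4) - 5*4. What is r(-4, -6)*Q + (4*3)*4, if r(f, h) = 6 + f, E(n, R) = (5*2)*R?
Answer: -72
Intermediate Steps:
E(n, R) = 10*R
Q = -60 (Q = 10*(-4) - 5*4 = -40 - 20 = -60)
r(-4, -6)*Q + (4*3)*4 = (6 - 4)*(-60) + (4*3)*4 = 2*(-60) + 12*4 = -120 + 48 = -72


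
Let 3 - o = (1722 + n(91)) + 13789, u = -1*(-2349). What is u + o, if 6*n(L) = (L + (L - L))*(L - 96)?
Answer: -78499/6 ≈ -13083.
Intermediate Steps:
n(L) = L*(-96 + L)/6 (n(L) = ((L + (L - L))*(L - 96))/6 = ((L + 0)*(-96 + L))/6 = (L*(-96 + L))/6 = L*(-96 + L)/6)
u = 2349
o = -92593/6 (o = 3 - ((1722 + (⅙)*91*(-96 + 91)) + 13789) = 3 - ((1722 + (⅙)*91*(-5)) + 13789) = 3 - ((1722 - 455/6) + 13789) = 3 - (9877/6 + 13789) = 3 - 1*92611/6 = 3 - 92611/6 = -92593/6 ≈ -15432.)
u + o = 2349 - 92593/6 = -78499/6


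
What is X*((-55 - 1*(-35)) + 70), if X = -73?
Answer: -3650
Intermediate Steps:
X*((-55 - 1*(-35)) + 70) = -73*((-55 - 1*(-35)) + 70) = -73*((-55 + 35) + 70) = -73*(-20 + 70) = -73*50 = -3650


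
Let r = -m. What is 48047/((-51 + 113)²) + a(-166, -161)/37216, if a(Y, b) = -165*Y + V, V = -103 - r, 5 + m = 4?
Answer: 236625567/17882288 ≈ 13.232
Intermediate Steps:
m = -1 (m = -5 + 4 = -1)
r = 1 (r = -1*(-1) = 1)
V = -104 (V = -103 - 1*1 = -103 - 1 = -104)
a(Y, b) = -104 - 165*Y (a(Y, b) = -165*Y - 104 = -104 - 165*Y)
48047/((-51 + 113)²) + a(-166, -161)/37216 = 48047/((-51 + 113)²) + (-104 - 165*(-166))/37216 = 48047/(62²) + (-104 + 27390)*(1/37216) = 48047/3844 + 27286*(1/37216) = 48047*(1/3844) + 13643/18608 = 48047/3844 + 13643/18608 = 236625567/17882288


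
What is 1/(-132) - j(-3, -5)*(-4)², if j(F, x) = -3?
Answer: 6335/132 ≈ 47.992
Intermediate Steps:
1/(-132) - j(-3, -5)*(-4)² = 1/(-132) - (-3)*(-4)² = -1/132 - (-3)*16 = -1/132 - 1*(-48) = -1/132 + 48 = 6335/132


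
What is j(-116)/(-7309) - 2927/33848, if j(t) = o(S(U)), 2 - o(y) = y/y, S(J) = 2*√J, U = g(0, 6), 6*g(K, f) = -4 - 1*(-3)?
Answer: -21427291/247395032 ≈ -0.086612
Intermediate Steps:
g(K, f) = -⅙ (g(K, f) = (-4 - 1*(-3))/6 = (-4 + 3)/6 = (⅙)*(-1) = -⅙)
U = -⅙ ≈ -0.16667
o(y) = 1 (o(y) = 2 - y/y = 2 - 1*1 = 2 - 1 = 1)
j(t) = 1
j(-116)/(-7309) - 2927/33848 = 1/(-7309) - 2927/33848 = 1*(-1/7309) - 2927*1/33848 = -1/7309 - 2927/33848 = -21427291/247395032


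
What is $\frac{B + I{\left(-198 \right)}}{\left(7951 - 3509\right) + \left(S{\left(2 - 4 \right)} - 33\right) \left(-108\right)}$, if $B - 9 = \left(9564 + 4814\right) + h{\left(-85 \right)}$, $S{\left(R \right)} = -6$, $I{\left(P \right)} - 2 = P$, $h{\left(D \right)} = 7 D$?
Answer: $\frac{6798}{4327} \approx 1.5711$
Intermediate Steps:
$I{\left(P \right)} = 2 + P$
$B = 13792$ ($B = 9 + \left(\left(9564 + 4814\right) + 7 \left(-85\right)\right) = 9 + \left(14378 - 595\right) = 9 + 13783 = 13792$)
$\frac{B + I{\left(-198 \right)}}{\left(7951 - 3509\right) + \left(S{\left(2 - 4 \right)} - 33\right) \left(-108\right)} = \frac{13792 + \left(2 - 198\right)}{\left(7951 - 3509\right) + \left(-6 - 33\right) \left(-108\right)} = \frac{13792 - 196}{4442 - -4212} = \frac{13596}{4442 + 4212} = \frac{13596}{8654} = 13596 \cdot \frac{1}{8654} = \frac{6798}{4327}$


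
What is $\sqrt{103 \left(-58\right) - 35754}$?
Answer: $16 i \sqrt{163} \approx 204.27 i$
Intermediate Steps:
$\sqrt{103 \left(-58\right) - 35754} = \sqrt{-5974 - 35754} = \sqrt{-41728} = 16 i \sqrt{163}$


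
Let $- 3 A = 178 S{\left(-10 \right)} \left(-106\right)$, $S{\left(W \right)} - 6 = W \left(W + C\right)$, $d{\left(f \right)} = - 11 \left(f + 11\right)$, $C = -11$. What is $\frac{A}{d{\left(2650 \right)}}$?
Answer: $- \frac{452832}{9757} \approx -46.411$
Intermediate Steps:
$d{\left(f \right)} = -121 - 11 f$ ($d{\left(f \right)} = - 11 \left(11 + f\right) = -121 - 11 f$)
$S{\left(W \right)} = 6 + W \left(-11 + W\right)$ ($S{\left(W \right)} = 6 + W \left(W - 11\right) = 6 + W \left(-11 + W\right)$)
$A = 1358496$ ($A = - \frac{178 \left(6 + \left(-10\right)^{2} - -110\right) \left(-106\right)}{3} = - \frac{178 \left(6 + 100 + 110\right) \left(-106\right)}{3} = - \frac{178 \cdot 216 \left(-106\right)}{3} = - \frac{38448 \left(-106\right)}{3} = \left(- \frac{1}{3}\right) \left(-4075488\right) = 1358496$)
$\frac{A}{d{\left(2650 \right)}} = \frac{1358496}{-121 - 29150} = \frac{1358496}{-29271} = 1358496 \left(- \frac{1}{29271}\right) = - \frac{452832}{9757}$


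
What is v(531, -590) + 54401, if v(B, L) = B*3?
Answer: 55994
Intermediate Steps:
v(B, L) = 3*B
v(531, -590) + 54401 = 3*531 + 54401 = 1593 + 54401 = 55994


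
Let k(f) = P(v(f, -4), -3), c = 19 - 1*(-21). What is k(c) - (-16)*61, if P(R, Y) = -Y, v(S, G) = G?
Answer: 979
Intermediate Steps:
c = 40 (c = 19 + 21 = 40)
k(f) = 3 (k(f) = -1*(-3) = 3)
k(c) - (-16)*61 = 3 - (-16)*61 = 3 - 1*(-976) = 3 + 976 = 979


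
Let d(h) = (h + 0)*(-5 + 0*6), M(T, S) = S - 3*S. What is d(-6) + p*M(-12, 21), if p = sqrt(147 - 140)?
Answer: 30 - 42*sqrt(7) ≈ -81.122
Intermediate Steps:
M(T, S) = -2*S
p = sqrt(7) ≈ 2.6458
d(h) = -5*h (d(h) = h*(-5 + 0) = h*(-5) = -5*h)
d(-6) + p*M(-12, 21) = -5*(-6) + sqrt(7)*(-2*21) = 30 + sqrt(7)*(-42) = 30 - 42*sqrt(7)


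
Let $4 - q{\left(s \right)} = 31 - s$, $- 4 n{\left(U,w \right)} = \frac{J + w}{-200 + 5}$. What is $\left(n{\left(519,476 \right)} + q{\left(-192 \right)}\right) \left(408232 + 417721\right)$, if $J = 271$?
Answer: $- \frac{46824101523}{260} \approx -1.8009 \cdot 10^{8}$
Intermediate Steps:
$n{\left(U,w \right)} = \frac{271}{780} + \frac{w}{780}$ ($n{\left(U,w \right)} = - \frac{\left(271 + w\right) \frac{1}{-200 + 5}}{4} = - \frac{\left(271 + w\right) \frac{1}{-195}}{4} = - \frac{\left(271 + w\right) \left(- \frac{1}{195}\right)}{4} = - \frac{- \frac{271}{195} - \frac{w}{195}}{4} = \frac{271}{780} + \frac{w}{780}$)
$q{\left(s \right)} = -27 + s$ ($q{\left(s \right)} = 4 - \left(31 - s\right) = 4 + \left(-31 + s\right) = -27 + s$)
$\left(n{\left(519,476 \right)} + q{\left(-192 \right)}\right) \left(408232 + 417721\right) = \left(\left(\frac{271}{780} + \frac{1}{780} \cdot 476\right) - 219\right) \left(408232 + 417721\right) = \left(\left(\frac{271}{780} + \frac{119}{195}\right) - 219\right) 825953 = \left(\frac{249}{260} - 219\right) 825953 = \left(- \frac{56691}{260}\right) 825953 = - \frac{46824101523}{260}$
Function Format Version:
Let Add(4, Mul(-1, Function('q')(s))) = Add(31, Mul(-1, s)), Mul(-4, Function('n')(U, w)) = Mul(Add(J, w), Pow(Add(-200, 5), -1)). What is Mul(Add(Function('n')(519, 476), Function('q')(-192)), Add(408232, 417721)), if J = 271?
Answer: Rational(-46824101523, 260) ≈ -1.8009e+8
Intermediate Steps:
Function('n')(U, w) = Add(Rational(271, 780), Mul(Rational(1, 780), w)) (Function('n')(U, w) = Mul(Rational(-1, 4), Mul(Add(271, w), Pow(Add(-200, 5), -1))) = Mul(Rational(-1, 4), Mul(Add(271, w), Pow(-195, -1))) = Mul(Rational(-1, 4), Mul(Add(271, w), Rational(-1, 195))) = Mul(Rational(-1, 4), Add(Rational(-271, 195), Mul(Rational(-1, 195), w))) = Add(Rational(271, 780), Mul(Rational(1, 780), w)))
Function('q')(s) = Add(-27, s) (Function('q')(s) = Add(4, Mul(-1, Add(31, Mul(-1, s)))) = Add(4, Add(-31, s)) = Add(-27, s))
Mul(Add(Function('n')(519, 476), Function('q')(-192)), Add(408232, 417721)) = Mul(Add(Add(Rational(271, 780), Mul(Rational(1, 780), 476)), Add(-27, -192)), Add(408232, 417721)) = Mul(Add(Add(Rational(271, 780), Rational(119, 195)), -219), 825953) = Mul(Add(Rational(249, 260), -219), 825953) = Mul(Rational(-56691, 260), 825953) = Rational(-46824101523, 260)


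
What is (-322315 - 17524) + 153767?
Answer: -186072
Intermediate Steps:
(-322315 - 17524) + 153767 = -339839 + 153767 = -186072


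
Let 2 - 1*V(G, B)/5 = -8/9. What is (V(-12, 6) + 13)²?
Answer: 61009/81 ≈ 753.20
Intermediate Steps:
V(G, B) = 130/9 (V(G, B) = 10 - (-40)/9 = 10 - 5*(-8/9) = 10 + 40/9 = 130/9)
(V(-12, 6) + 13)² = (130/9 + 13)² = (247/9)² = 61009/81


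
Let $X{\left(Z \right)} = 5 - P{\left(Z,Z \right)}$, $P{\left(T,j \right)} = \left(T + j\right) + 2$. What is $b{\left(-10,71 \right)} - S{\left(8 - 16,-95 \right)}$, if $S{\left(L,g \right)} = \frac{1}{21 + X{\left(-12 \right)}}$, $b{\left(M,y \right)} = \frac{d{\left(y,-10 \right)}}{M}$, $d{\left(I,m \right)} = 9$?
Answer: $- \frac{221}{240} \approx -0.92083$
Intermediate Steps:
$P{\left(T,j \right)} = 2 + T + j$
$X{\left(Z \right)} = 3 - 2 Z$ ($X{\left(Z \right)} = 5 - \left(2 + Z + Z\right) = 5 - \left(2 + 2 Z\right) = 3 - 2 Z$)
$b{\left(M,y \right)} = \frac{9}{M}$
$S{\left(L,g \right)} = \frac{1}{48}$ ($S{\left(L,g \right)} = \frac{1}{21 + \left(3 - -24\right)} = \frac{1}{21 + \left(3 + 24\right)} = \frac{1}{21 + 27} = \frac{1}{48}$)
$b{\left(-10,71 \right)} - S{\left(8 - 16,-95 \right)} = \frac{9}{-10} - \frac{1}{48} = 9 \left(- \frac{1}{10}\right) - \frac{1}{48} = - \frac{9}{10} - \frac{1}{48} = - \frac{221}{240}$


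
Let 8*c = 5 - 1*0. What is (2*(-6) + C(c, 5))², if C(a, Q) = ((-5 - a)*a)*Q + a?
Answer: 3433609/4096 ≈ 838.28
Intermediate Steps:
c = 5/8 (c = (5 - 1*0)/8 = (5 + 0)/8 = (⅛)*5 = 5/8 ≈ 0.62500)
C(a, Q) = a + Q*a*(-5 - a) (C(a, Q) = (a*(-5 - a))*Q + a = Q*a*(-5 - a) + a = a + Q*a*(-5 - a))
(2*(-6) + C(c, 5))² = (2*(-6) + 5*(1 - 5*5 - 1*5*5/8)/8)² = (-12 + 5*(1 - 25 - 25/8)/8)² = (-12 + (5/8)*(-217/8))² = (-12 - 1085/64)² = (-1853/64)² = 3433609/4096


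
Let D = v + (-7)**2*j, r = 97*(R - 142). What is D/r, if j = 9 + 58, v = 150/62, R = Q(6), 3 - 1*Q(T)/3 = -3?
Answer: -25462/93217 ≈ -0.27315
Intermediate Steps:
Q(T) = 18 (Q(T) = 9 - 3*(-3) = 9 + 9 = 18)
R = 18
r = -12028 (r = 97*(18 - 142) = 97*(-124) = -12028)
v = 75/31 (v = 150*(1/62) = 75/31 ≈ 2.4194)
j = 67
D = 101848/31 (D = 75/31 + (-7)**2*67 = 75/31 + 49*67 = 75/31 + 3283 = 101848/31 ≈ 3285.4)
D/r = (101848/31)/(-12028) = (101848/31)*(-1/12028) = -25462/93217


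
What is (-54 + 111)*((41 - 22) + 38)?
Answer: 3249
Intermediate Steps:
(-54 + 111)*((41 - 22) + 38) = 57*(19 + 38) = 57*57 = 3249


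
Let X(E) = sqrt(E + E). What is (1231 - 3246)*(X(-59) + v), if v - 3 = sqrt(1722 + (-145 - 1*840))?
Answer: -6045 - 2015*sqrt(737) - 2015*I*sqrt(118) ≈ -60748.0 - 21889.0*I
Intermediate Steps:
X(E) = sqrt(2)*sqrt(E) (X(E) = sqrt(2*E) = sqrt(2)*sqrt(E))
v = 3 + sqrt(737) (v = 3 + sqrt(1722 + (-145 - 1*840)) = 3 + sqrt(1722 + (-145 - 840)) = 3 + sqrt(1722 - 985) = 3 + sqrt(737) ≈ 30.148)
(1231 - 3246)*(X(-59) + v) = (1231 - 3246)*(sqrt(2)*sqrt(-59) + (3 + sqrt(737))) = -2015*(sqrt(2)*(I*sqrt(59)) + (3 + sqrt(737))) = -2015*(I*sqrt(118) + (3 + sqrt(737))) = -2015*(3 + sqrt(737) + I*sqrt(118)) = -6045 - 2015*sqrt(737) - 2015*I*sqrt(118)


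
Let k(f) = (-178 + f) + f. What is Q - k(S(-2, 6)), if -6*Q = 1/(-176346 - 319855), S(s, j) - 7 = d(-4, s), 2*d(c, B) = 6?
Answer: 470398549/2977206 ≈ 158.00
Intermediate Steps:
d(c, B) = 3 (d(c, B) = (1/2)*6 = 3)
S(s, j) = 10 (S(s, j) = 7 + 3 = 10)
Q = 1/2977206 (Q = -1/(6*(-176346 - 319855)) = -1/6/(-496201) = -1/6*(-1/496201) = 1/2977206 ≈ 3.3589e-7)
k(f) = -178 + 2*f
Q - k(S(-2, 6)) = 1/2977206 - (-178 + 2*10) = 1/2977206 - (-178 + 20) = 1/2977206 - 1*(-158) = 1/2977206 + 158 = 470398549/2977206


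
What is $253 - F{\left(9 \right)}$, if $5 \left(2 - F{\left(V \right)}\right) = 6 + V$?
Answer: $254$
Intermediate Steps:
$F{\left(V \right)} = \frac{4}{5} - \frac{V}{5}$ ($F{\left(V \right)} = 2 - \frac{6 + V}{5} = 2 - \left(\frac{6}{5} + \frac{V}{5}\right) = \frac{4}{5} - \frac{V}{5}$)
$253 - F{\left(9 \right)} = 253 - \left(\frac{4}{5} - \frac{9}{5}\right) = 253 - -1 = 253 + 1 = 254$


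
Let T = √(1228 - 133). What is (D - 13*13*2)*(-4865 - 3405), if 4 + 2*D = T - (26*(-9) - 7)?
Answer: 1815265 - 4135*√1095 ≈ 1.6784e+6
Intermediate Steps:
T = √1095 ≈ 33.091
D = 237/2 + √1095/2 (D = -2 + (√1095 - (26*(-9) - 7))/2 = -2 + (√1095 - (-234 - 7))/2 = -2 + (√1095 - 1*(-241))/2 = -2 + (√1095 + 241)/2 = -2 + (241 + √1095)/2 = -2 + (241/2 + √1095/2) = 237/2 + √1095/2 ≈ 135.05)
(D - 13*13*2)*(-4865 - 3405) = ((237/2 + √1095/2) - 13*13*2)*(-4865 - 3405) = ((237/2 + √1095/2) - 169*2)*(-8270) = ((237/2 + √1095/2) - 338)*(-8270) = (-439/2 + √1095/2)*(-8270) = 1815265 - 4135*√1095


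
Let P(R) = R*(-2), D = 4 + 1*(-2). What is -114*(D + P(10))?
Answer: 2052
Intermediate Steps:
D = 2 (D = 4 - 2 = 2)
P(R) = -2*R
-114*(D + P(10)) = -114*(2 - 2*10) = -114*(2 - 20) = -114*(-18) = 2052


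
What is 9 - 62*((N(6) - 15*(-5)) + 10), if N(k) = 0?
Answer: -5261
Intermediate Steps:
9 - 62*((N(6) - 15*(-5)) + 10) = 9 - 62*((0 - 15*(-5)) + 10) = 9 - 62*((0 + 75) + 10) = 9 - 62*(75 + 10) = 9 - 62*85 = 9 - 5270 = -5261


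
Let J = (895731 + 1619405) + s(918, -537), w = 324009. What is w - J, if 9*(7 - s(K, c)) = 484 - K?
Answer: -19720640/9 ≈ -2.1912e+6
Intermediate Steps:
s(K, c) = -421/9 + K/9 (s(K, c) = 7 - (484 - K)/9 = 7 + (-484/9 + K/9) = -421/9 + K/9)
J = 22636721/9 (J = (895731 + 1619405) + (-421/9 + (⅑)*918) = 2515136 + (-421/9 + 102) = 2515136 + 497/9 = 22636721/9 ≈ 2.5152e+6)
w - J = 324009 - 1*22636721/9 = 324009 - 22636721/9 = -19720640/9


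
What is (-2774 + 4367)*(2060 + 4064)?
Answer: 9755532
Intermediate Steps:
(-2774 + 4367)*(2060 + 4064) = 1593*6124 = 9755532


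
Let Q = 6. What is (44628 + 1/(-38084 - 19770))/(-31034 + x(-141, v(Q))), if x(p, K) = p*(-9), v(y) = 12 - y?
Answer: -2581908311/1722024310 ≈ -1.4993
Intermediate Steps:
x(p, K) = -9*p
(44628 + 1/(-38084 - 19770))/(-31034 + x(-141, v(Q))) = (44628 + 1/(-38084 - 19770))/(-31034 - 9*(-141)) = (44628 + 1/(-57854))/(-31034 + 1269) = (44628 - 1/57854)/(-29765) = (2581908311/57854)*(-1/29765) = -2581908311/1722024310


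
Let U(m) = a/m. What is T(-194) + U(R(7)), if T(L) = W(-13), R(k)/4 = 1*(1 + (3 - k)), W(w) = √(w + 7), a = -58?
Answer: 29/6 + I*√6 ≈ 4.8333 + 2.4495*I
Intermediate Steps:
W(w) = √(7 + w)
R(k) = 16 - 4*k (R(k) = 4*(1*(1 + (3 - k))) = 4*(1*(4 - k)) = 4*(4 - k) = 16 - 4*k)
T(L) = I*√6 (T(L) = √(7 - 13) = √(-6) = I*√6)
U(m) = -58/m
T(-194) + U(R(7)) = I*√6 - 58/(16 - 4*7) = I*√6 - 58/(16 - 28) = I*√6 - 58/(-12) = I*√6 - 58*(-1/12) = I*√6 + 29/6 = 29/6 + I*√6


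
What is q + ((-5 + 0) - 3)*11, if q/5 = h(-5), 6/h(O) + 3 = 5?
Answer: -73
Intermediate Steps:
h(O) = 3 (h(O) = 6/(-3 + 5) = 6/2 = 6*(1/2) = 3)
q = 15 (q = 5*3 = 15)
q + ((-5 + 0) - 3)*11 = 15 + ((-5 + 0) - 3)*11 = 15 + (-5 - 3)*11 = 15 - 8*11 = 15 - 88 = -73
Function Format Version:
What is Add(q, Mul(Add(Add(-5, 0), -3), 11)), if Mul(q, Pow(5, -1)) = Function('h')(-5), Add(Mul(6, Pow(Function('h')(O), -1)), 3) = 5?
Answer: -73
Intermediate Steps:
Function('h')(O) = 3 (Function('h')(O) = Mul(6, Pow(Add(-3, 5), -1)) = Mul(6, Pow(2, -1)) = Mul(6, Rational(1, 2)) = 3)
q = 15 (q = Mul(5, 3) = 15)
Add(q, Mul(Add(Add(-5, 0), -3), 11)) = Add(15, Mul(Add(Add(-5, 0), -3), 11)) = Add(15, Mul(Add(-5, -3), 11)) = Add(15, Mul(-8, 11)) = Add(15, -88) = -73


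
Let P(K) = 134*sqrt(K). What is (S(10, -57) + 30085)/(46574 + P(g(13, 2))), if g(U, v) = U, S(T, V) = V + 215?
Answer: 234756247/361484008 - 675427*sqrt(13)/361484008 ≈ 0.64269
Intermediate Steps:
S(T, V) = 215 + V
(S(10, -57) + 30085)/(46574 + P(g(13, 2))) = ((215 - 57) + 30085)/(46574 + 134*sqrt(13)) = (158 + 30085)/(46574 + 134*sqrt(13)) = 30243/(46574 + 134*sqrt(13))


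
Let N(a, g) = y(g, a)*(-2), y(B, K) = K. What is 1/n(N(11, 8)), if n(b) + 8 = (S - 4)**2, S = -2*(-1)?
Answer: -1/4 ≈ -0.25000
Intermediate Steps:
S = 2
N(a, g) = -2*a (N(a, g) = a*(-2) = -2*a)
n(b) = -4 (n(b) = -8 + (2 - 4)**2 = -8 + (-2)**2 = -8 + 4 = -4)
1/n(N(11, 8)) = 1/(-4) = -1/4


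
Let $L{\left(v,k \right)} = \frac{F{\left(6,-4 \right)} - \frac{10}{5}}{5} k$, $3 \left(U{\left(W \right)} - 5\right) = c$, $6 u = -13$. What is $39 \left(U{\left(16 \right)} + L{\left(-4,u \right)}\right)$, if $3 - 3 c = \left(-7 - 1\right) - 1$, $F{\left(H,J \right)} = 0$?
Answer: $\frac{1404}{5} \approx 280.8$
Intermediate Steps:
$c = 4$ ($c = 1 - \frac{\left(-7 - 1\right) - 1}{3} = 1 - \frac{-8 - 1}{3} = 1 - -3 = 1 + 3 = 4$)
$u = - \frac{13}{6}$ ($u = \frac{1}{6} \left(-13\right) = - \frac{13}{6} \approx -2.1667$)
$U{\left(W \right)} = \frac{19}{3}$ ($U{\left(W \right)} = 5 + \frac{1}{3} \cdot 4 = 5 + \frac{4}{3} = \frac{19}{3}$)
$L{\left(v,k \right)} = - \frac{2 k}{5}$ ($L{\left(v,k \right)} = \frac{0 - \frac{10}{5}}{5} k = \left(0 - 10 \cdot \frac{1}{5}\right) \frac{1}{5} k = \left(0 - 2\right) \frac{1}{5} k = \left(-2\right) \frac{1}{5} k = - \frac{2 k}{5}$)
$39 \left(U{\left(16 \right)} + L{\left(-4,u \right)}\right) = 39 \left(\frac{19}{3} - - \frac{13}{15}\right) = 39 \left(\frac{19}{3} + \frac{13}{15}\right) = 39 \cdot \frac{36}{5} = \frac{1404}{5}$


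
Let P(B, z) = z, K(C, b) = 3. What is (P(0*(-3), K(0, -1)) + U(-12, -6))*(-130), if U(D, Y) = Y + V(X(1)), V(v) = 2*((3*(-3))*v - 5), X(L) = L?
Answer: 4030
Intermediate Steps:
V(v) = -10 - 18*v (V(v) = 2*(-9*v - 5) = 2*(-5 - 9*v) = -10 - 18*v)
U(D, Y) = -28 + Y (U(D, Y) = Y + (-10 - 18*1) = Y + (-10 - 18) = Y - 28 = -28 + Y)
(P(0*(-3), K(0, -1)) + U(-12, -6))*(-130) = (3 + (-28 - 6))*(-130) = (3 - 34)*(-130) = -31*(-130) = 4030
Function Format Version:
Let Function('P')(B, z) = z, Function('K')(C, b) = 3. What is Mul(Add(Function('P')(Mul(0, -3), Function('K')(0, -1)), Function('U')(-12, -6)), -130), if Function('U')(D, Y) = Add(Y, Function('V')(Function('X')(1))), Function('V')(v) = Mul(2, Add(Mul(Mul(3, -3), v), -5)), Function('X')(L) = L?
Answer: 4030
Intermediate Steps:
Function('V')(v) = Add(-10, Mul(-18, v)) (Function('V')(v) = Mul(2, Add(Mul(-9, v), -5)) = Mul(2, Add(-5, Mul(-9, v))) = Add(-10, Mul(-18, v)))
Function('U')(D, Y) = Add(-28, Y) (Function('U')(D, Y) = Add(Y, Add(-10, Mul(-18, 1))) = Add(Y, Add(-10, -18)) = Add(Y, -28) = Add(-28, Y))
Mul(Add(Function('P')(Mul(0, -3), Function('K')(0, -1)), Function('U')(-12, -6)), -130) = Mul(Add(3, Add(-28, -6)), -130) = Mul(Add(3, -34), -130) = Mul(-31, -130) = 4030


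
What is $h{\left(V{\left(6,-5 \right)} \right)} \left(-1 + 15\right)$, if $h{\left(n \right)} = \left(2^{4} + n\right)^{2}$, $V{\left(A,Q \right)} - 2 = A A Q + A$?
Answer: $340704$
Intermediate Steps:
$V{\left(A,Q \right)} = 2 + A + Q A^{2}$ ($V{\left(A,Q \right)} = 2 + \left(A A Q + A\right) = 2 + \left(A^{2} Q + A\right) = 2 + \left(Q A^{2} + A\right) = 2 + \left(A + Q A^{2}\right) = 2 + A + Q A^{2}$)
$h{\left(n \right)} = \left(16 + n\right)^{2}$
$h{\left(V{\left(6,-5 \right)} \right)} \left(-1 + 15\right) = \left(16 + \left(2 + 6 - 5 \cdot 6^{2}\right)\right)^{2} \left(-1 + 15\right) = \left(16 + \left(2 + 6 - 180\right)\right)^{2} \cdot 14 = \left(16 - 172\right)^{2} \cdot 14 = \left(-156\right)^{2} \cdot 14 = 24336 \cdot 14 = 340704$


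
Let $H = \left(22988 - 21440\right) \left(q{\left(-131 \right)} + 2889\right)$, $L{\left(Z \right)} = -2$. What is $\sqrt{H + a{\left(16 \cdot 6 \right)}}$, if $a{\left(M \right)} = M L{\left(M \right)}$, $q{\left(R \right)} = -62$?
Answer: $2 \sqrt{1094001} \approx 2091.9$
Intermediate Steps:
$a{\left(M \right)} = - 2 M$ ($a{\left(M \right)} = M \left(-2\right) = - 2 M$)
$H = 4376196$ ($H = \left(22988 - 21440\right) \left(-62 + 2889\right) = 1548 \cdot 2827 = 4376196$)
$\sqrt{H + a{\left(16 \cdot 6 \right)}} = \sqrt{4376196 - 2 \cdot 16 \cdot 6} = \sqrt{4376196 - 192} = \sqrt{4376004} = 2 \sqrt{1094001}$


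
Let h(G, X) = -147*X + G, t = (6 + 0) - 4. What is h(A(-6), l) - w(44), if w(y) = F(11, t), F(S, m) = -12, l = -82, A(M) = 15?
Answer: 12081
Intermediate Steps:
t = 2 (t = 6 - 4 = 2)
h(G, X) = G - 147*X
w(y) = -12
h(A(-6), l) - w(44) = (15 - 147*(-82)) - 1*(-12) = (15 + 12054) + 12 = 12069 + 12 = 12081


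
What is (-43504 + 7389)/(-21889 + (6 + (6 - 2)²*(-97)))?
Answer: 7223/4687 ≈ 1.5411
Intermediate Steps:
(-43504 + 7389)/(-21889 + (6 + (6 - 2)²*(-97))) = -36115/(-21889 + (6 + 4²*(-97))) = -36115/(-21889 + (6 + 16*(-97))) = -36115/(-21889 + (6 - 1552)) = -36115/(-21889 - 1546) = -36115/(-23435) = -36115*(-1/23435) = 7223/4687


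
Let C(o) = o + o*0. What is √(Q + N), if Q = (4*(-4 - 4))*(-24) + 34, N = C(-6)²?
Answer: √838 ≈ 28.948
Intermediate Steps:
C(o) = o (C(o) = o + 0 = o)
N = 36 (N = (-6)² = 36)
Q = 802 (Q = (4*(-8))*(-24) + 34 = -32*(-24) + 34 = 768 + 34 = 802)
√(Q + N) = √(802 + 36) = √838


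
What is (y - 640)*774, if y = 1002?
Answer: 280188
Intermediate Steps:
(y - 640)*774 = (1002 - 640)*774 = 362*774 = 280188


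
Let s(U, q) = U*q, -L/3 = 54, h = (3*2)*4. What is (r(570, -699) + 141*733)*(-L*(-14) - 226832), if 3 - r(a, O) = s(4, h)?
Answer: -23656866000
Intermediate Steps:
h = 24 (h = 6*4 = 24)
L = -162 (L = -3*54 = -162)
r(a, O) = -93 (r(a, O) = 3 - 4*24 = 3 - 1*96 = 3 - 96 = -93)
(r(570, -699) + 141*733)*(-L*(-14) - 226832) = (-93 + 141*733)*(-1*(-162)*(-14) - 226832) = (-93 + 103353)*(162*(-14) - 226832) = 103260*(-2268 - 226832) = 103260*(-229100) = -23656866000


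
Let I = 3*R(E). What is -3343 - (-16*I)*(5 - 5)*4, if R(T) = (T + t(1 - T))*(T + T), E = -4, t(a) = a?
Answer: -3343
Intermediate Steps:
R(T) = 2*T (R(T) = (T + (1 - T))*(T + T) = 1*(2*T) = 2*T)
I = -24 (I = 3*(2*(-4)) = 3*(-8) = -24)
-3343 - (-16*I)*(5 - 5)*4 = -3343 - (-16*(-24))*(5 - 5)*4 = -3343 - 384*0*4 = -3343 - 384*0 = -3343 - 1*0 = -3343 + 0 = -3343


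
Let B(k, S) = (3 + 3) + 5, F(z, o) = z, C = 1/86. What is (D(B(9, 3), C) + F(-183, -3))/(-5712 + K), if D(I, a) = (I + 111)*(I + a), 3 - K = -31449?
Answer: 24949/553410 ≈ 0.045082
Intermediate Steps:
C = 1/86 ≈ 0.011628
K = 31452 (K = 3 - 1*(-31449) = 3 + 31449 = 31452)
B(k, S) = 11 (B(k, S) = 6 + 5 = 11)
D(I, a) = (111 + I)*(I + a)
(D(B(9, 3), C) + F(-183, -3))/(-5712 + K) = ((11**2 + 111*11 + 111*(1/86) + 11*(1/86)) - 183)/(-5712 + 31452) = ((121 + 1221 + 111/86 + 11/86) - 183)/25740 = (57767/43 - 183)*(1/25740) = (49898/43)*(1/25740) = 24949/553410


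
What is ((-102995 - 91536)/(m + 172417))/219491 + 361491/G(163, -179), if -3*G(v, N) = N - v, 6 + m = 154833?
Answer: 4327475802075705/1364715143276 ≈ 3171.0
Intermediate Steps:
m = 154827 (m = -6 + 154833 = 154827)
G(v, N) = -N/3 + v/3 (G(v, N) = -(N - v)/3 = -N/3 + v/3)
((-102995 - 91536)/(m + 172417))/219491 + 361491/G(163, -179) = ((-102995 - 91536)/(154827 + 172417))/219491 + 361491/(-⅓*(-179) + (⅓)*163) = -194531/327244*(1/219491) + 361491/(179/3 + 163/3) = -194531*1/327244*(1/219491) + 361491/114 = -194531/327244*1/219491 + 361491*(1/114) = -194531/71827112804 + 120497/38 = 4327475802075705/1364715143276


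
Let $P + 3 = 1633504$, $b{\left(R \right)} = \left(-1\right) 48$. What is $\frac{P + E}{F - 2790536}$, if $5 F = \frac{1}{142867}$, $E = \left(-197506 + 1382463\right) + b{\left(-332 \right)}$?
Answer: $- \frac{671096302450}{664459177853} \approx -1.01$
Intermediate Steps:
$b{\left(R \right)} = -48$
$P = 1633501$ ($P = -3 + 1633504 = 1633501$)
$E = 1184909$ ($E = \left(-197506 + 1382463\right) - 48 = 1184957 - 48 = 1184909$)
$F = \frac{1}{714335}$ ($F = \frac{1}{5 \cdot 142867} = \frac{1}{5} \cdot \frac{1}{142867} = \frac{1}{714335} \approx 1.3999 \cdot 10^{-6}$)
$\frac{P + E}{F - 2790536} = \frac{1633501 + 1184909}{\frac{1}{714335} - 2790536} = \frac{2818410}{- \frac{1993377533559}{714335}} = 2818410 \left(- \frac{714335}{1993377533559}\right) = - \frac{671096302450}{664459177853}$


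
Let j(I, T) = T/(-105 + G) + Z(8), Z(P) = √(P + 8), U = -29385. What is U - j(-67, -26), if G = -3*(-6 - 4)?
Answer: -2204201/75 ≈ -29389.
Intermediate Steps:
G = 30 (G = -3*(-10) = 30)
Z(P) = √(8 + P)
j(I, T) = 4 - T/75 (j(I, T) = T/(-105 + 30) + √(8 + 8) = T/(-75) + √16 = -T/75 + 4 = 4 - T/75)
U - j(-67, -26) = -29385 - (4 - 1/75*(-26)) = -29385 - (4 + 26/75) = -29385 - 1*326/75 = -29385 - 326/75 = -2204201/75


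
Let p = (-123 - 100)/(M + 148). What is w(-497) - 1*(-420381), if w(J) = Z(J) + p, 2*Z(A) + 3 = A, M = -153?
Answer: 2100878/5 ≈ 4.2018e+5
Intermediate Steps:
Z(A) = -3/2 + A/2
p = 223/5 (p = (-123 - 100)/(-153 + 148) = -223/(-5) = -223*(-⅕) = 223/5 ≈ 44.600)
w(J) = 431/10 + J/2 (w(J) = (-3/2 + J/2) + 223/5 = 431/10 + J/2)
w(-497) - 1*(-420381) = (431/10 + (½)*(-497)) - 1*(-420381) = (431/10 - 497/2) + 420381 = -1027/5 + 420381 = 2100878/5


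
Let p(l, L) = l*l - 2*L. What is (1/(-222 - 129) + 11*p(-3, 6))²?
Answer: 134189056/123201 ≈ 1089.2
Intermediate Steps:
p(l, L) = l² - 2*L
(1/(-222 - 129) + 11*p(-3, 6))² = (1/(-222 - 129) + 11*((-3)² - 2*6))² = (1/(-351) + 11*(9 - 12))² = (-1/351 + 11*(-3))² = (-1/351 - 33)² = (-11584/351)² = 134189056/123201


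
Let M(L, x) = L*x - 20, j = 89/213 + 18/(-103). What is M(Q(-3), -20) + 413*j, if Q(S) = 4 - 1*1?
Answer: 447409/21939 ≈ 20.393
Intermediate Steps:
j = 5333/21939 (j = 89*(1/213) + 18*(-1/103) = 89/213 - 18/103 = 5333/21939 ≈ 0.24308)
Q(S) = 3 (Q(S) = 4 - 1 = 3)
M(L, x) = -20 + L*x
M(Q(-3), -20) + 413*j = (-20 + 3*(-20)) + 413*(5333/21939) = (-20 - 60) + 2202529/21939 = -80 + 2202529/21939 = 447409/21939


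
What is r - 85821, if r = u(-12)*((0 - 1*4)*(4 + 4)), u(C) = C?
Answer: -85437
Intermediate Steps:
r = 384 (r = -12*(0 - 1*4)*(4 + 4) = -12*(0 - 4)*8 = -(-48)*8 = -12*(-32) = 384)
r - 85821 = 384 - 85821 = -85437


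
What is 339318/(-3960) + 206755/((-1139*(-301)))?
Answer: -6417371889/75424580 ≈ -85.083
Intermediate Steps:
339318/(-3960) + 206755/((-1139*(-301))) = 339318*(-1/3960) + 206755/342839 = -18851/220 + 206755*(1/342839) = -18851/220 + 206755/342839 = -6417371889/75424580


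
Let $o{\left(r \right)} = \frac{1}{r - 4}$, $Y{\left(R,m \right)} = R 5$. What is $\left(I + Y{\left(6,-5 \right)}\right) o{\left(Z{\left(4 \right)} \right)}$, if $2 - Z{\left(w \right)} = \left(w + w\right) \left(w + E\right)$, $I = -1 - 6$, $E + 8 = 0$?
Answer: $\frac{23}{30} \approx 0.76667$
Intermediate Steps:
$E = -8$ ($E = -8 + 0 = -8$)
$I = -7$
$Y{\left(R,m \right)} = 5 R$
$Z{\left(w \right)} = 2 - 2 w \left(-8 + w\right)$ ($Z{\left(w \right)} = 2 - \left(w + w\right) \left(w - 8\right) = 2 - 2 w \left(-8 + w\right)$)
$o{\left(r \right)} = \frac{1}{-4 + r}$
$\left(I + Y{\left(6,-5 \right)}\right) o{\left(Z{\left(4 \right)} \right)} = \frac{-7 + 5 \cdot 6}{-4 + \left(2 - 2 \cdot 4^{2} + 16 \cdot 4\right)} = \frac{-7 + 30}{-4 + \left(2 - 32 + 64\right)} = \frac{23}{-4 + \left(2 - 32 + 64\right)} = \frac{23}{-4 + 34} = \frac{23}{30}$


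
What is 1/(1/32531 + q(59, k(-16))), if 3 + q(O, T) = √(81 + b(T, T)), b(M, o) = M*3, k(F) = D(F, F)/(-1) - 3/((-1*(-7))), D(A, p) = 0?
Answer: 11111678732/261921508495 + 3174797883*√434/523843016990 ≈ 0.16868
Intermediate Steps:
k(F) = -3/7 (k(F) = 0/(-1) - 3/((-1*(-7))) = 0*(-1) - 3/7 = 0 - 3*⅐ = 0 - 3/7 = -3/7)
b(M, o) = 3*M
q(O, T) = -3 + √(81 + 3*T)
1/(1/32531 + q(59, k(-16))) = 1/(1/32531 + (-3 + √(81 + 3*(-3/7)))) = 1/(1/32531 + (-3 + √(81 - 9/7))) = 1/(1/32531 + (-3 + √(558/7))) = 1/(1/32531 + (-3 + 3*√434/7)) = 1/(-97592/32531 + 3*√434/7)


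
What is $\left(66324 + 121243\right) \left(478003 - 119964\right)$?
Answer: $67156301113$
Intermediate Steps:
$\left(66324 + 121243\right) \left(478003 - 119964\right) = 187567 \cdot 358039 = 67156301113$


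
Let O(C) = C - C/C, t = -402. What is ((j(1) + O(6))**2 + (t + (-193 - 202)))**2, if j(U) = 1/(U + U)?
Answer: 9406489/16 ≈ 5.8791e+5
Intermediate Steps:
O(C) = -1 + C (O(C) = C - 1*1 = C - 1 = -1 + C)
j(U) = 1/(2*U)
((j(1) + O(6))**2 + (t + (-193 - 202)))**2 = (((1/2)/1 + (-1 + 6))**2 + (-402 + (-193 - 202)))**2 = (((1/2)*1 + 5)**2 + (-402 - 395))**2 = ((1/2 + 5)**2 - 797)**2 = ((11/2)**2 - 797)**2 = (121/4 - 797)**2 = (-3067/4)**2 = 9406489/16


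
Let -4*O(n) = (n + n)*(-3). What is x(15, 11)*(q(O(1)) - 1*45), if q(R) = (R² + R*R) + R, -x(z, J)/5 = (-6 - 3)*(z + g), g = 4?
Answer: -33345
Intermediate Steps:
x(z, J) = 180 + 45*z (x(z, J) = -5*(-6 - 3)*(z + 4) = -(-45)*(4 + z) = -5*(-36 - 9*z) = 180 + 45*z)
O(n) = 3*n/2 (O(n) = -(n + n)*(-3)/4 = -2*n*(-3)/4 = -(-3)*n/2 = 3*n/2)
q(R) = R + 2*R² (q(R) = (R² + R²) + R = 2*R² + R = R + 2*R²)
x(15, 11)*(q(O(1)) - 1*45) = (180 + 45*15)*(((3/2)*1)*(1 + 2*((3/2)*1)) - 1*45) = (180 + 675)*(3*(1 + 2*(3/2))/2 - 45) = 855*(3*(1 + 3)/2 - 45) = 855*((3/2)*4 - 45) = 855*(6 - 45) = 855*(-39) = -33345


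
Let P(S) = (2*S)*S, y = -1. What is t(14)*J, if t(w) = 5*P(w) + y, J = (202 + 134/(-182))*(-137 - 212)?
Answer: -12521800665/91 ≈ -1.3760e+8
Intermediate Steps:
P(S) = 2*S**2
J = -6391935/91 (J = (202 + 134*(-1/182))*(-349) = (202 - 67/91)*(-349) = (18315/91)*(-349) = -6391935/91 ≈ -70241.)
t(w) = -1 + 10*w**2 (t(w) = 5*(2*w**2) - 1 = 10*w**2 - 1 = -1 + 10*w**2)
t(14)*J = (-1 + 10*14**2)*(-6391935/91) = (-1 + 10*196)*(-6391935/91) = (-1 + 1960)*(-6391935/91) = 1959*(-6391935/91) = -12521800665/91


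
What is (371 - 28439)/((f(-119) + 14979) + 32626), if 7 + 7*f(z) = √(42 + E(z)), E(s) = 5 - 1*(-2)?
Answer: -28068/47605 ≈ -0.58960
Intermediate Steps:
E(s) = 7 (E(s) = 5 + 2 = 7)
f(z) = 0 (f(z) = -1 + √(42 + 7)/7 = -1 + √49/7 = -1 + (⅐)*7 = -1 + 1 = 0)
(371 - 28439)/((f(-119) + 14979) + 32626) = (371 - 28439)/((0 + 14979) + 32626) = -28068/(14979 + 32626) = -28068/47605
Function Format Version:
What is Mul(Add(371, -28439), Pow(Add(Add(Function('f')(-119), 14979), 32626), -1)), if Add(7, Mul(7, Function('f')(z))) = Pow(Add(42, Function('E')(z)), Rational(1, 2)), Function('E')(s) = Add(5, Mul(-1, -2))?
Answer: Rational(-28068, 47605) ≈ -0.58960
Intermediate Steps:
Function('E')(s) = 7 (Function('E')(s) = Add(5, 2) = 7)
Function('f')(z) = 0 (Function('f')(z) = Add(-1, Mul(Rational(1, 7), Pow(Add(42, 7), Rational(1, 2)))) = Add(-1, Mul(Rational(1, 7), Pow(49, Rational(1, 2)))) = Add(-1, Mul(Rational(1, 7), 7)) = Add(-1, 1) = 0)
Mul(Add(371, -28439), Pow(Add(Add(Function('f')(-119), 14979), 32626), -1)) = Mul(Add(371, -28439), Pow(Add(Add(0, 14979), 32626), -1)) = Mul(-28068, Pow(Add(14979, 32626), -1)) = Mul(-28068, Pow(47605, -1)) = Mul(-28068, Rational(1, 47605)) = Rational(-28068, 47605)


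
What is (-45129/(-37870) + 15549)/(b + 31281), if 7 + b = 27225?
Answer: 84126537/316479590 ≈ 0.26582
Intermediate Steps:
b = 27218 (b = -7 + 27225 = 27218)
(-45129/(-37870) + 15549)/(b + 31281) = (-45129/(-37870) + 15549)/(27218 + 31281) = (-45129*(-1/37870) + 15549)/58499 = (6447/5410 + 15549)*(1/58499) = (84126537/5410)*(1/58499) = 84126537/316479590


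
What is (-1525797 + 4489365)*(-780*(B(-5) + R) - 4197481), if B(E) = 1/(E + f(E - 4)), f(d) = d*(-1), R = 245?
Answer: -13006436112768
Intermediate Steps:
f(d) = -d
B(E) = ¼ (B(E) = 1/(E - (E - 4)) = 1/(E - (-4 + E)) = 1/(E + (4 - E)) = 1/4 = ¼)
(-1525797 + 4489365)*(-780*(B(-5) + R) - 4197481) = (-1525797 + 4489365)*(-780*(¼ + 245) - 4197481) = 2963568*(-780*981/4 - 4197481) = 2963568*(-191295 - 4197481) = 2963568*(-4388776) = -13006436112768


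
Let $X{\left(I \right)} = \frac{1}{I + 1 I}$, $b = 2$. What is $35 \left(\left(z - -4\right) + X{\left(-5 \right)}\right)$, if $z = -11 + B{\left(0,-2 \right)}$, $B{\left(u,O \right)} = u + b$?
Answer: $- \frac{357}{2} \approx -178.5$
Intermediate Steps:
$B{\left(u,O \right)} = 2 + u$ ($B{\left(u,O \right)} = u + 2 = 2 + u$)
$X{\left(I \right)} = \frac{1}{2 I}$ ($X{\left(I \right)} = \frac{1}{I + I} = \frac{1}{2 I}$)
$z = -9$ ($z = -11 + \left(2 + 0\right) = -11 + 2 = -9$)
$35 \left(\left(z - -4\right) + X{\left(-5 \right)}\right) = 35 \left(\left(-9 - -4\right) + \frac{1}{2 \left(-5\right)}\right) = 35 \left(\left(-9 + 4\right) + \frac{1}{2} \left(- \frac{1}{5}\right)\right) = 35 \left(-5 - \frac{1}{10}\right) = 35 \left(- \frac{51}{10}\right) = - \frac{357}{2}$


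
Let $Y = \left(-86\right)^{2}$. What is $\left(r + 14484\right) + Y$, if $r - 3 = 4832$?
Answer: $26715$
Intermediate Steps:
$r = 4835$ ($r = 3 + 4832 = 4835$)
$Y = 7396$
$\left(r + 14484\right) + Y = \left(4835 + 14484\right) + 7396 = 19319 + 7396 = 26715$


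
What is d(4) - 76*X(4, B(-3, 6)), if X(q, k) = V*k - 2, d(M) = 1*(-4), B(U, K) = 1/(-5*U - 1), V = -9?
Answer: 1378/7 ≈ 196.86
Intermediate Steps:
B(U, K) = 1/(-1 - 5*U)
d(M) = -4
X(q, k) = -2 - 9*k (X(q, k) = -9*k - 2 = -2 - 9*k)
d(4) - 76*X(4, B(-3, 6)) = -4 - 76*(-2 - (-9)/(1 + 5*(-3))) = -4 - 76*(-2 - (-9)/(1 - 15)) = -4 - 76*(-2 - (-9)/(-14)) = -4 - 76*(-2 - (-9)*(-1)/14) = -4 - 76*(-2 - 9*1/14) = -4 - 76*(-2 - 9/14) = -4 - 76*(-37/14) = -4 + 1406/7 = 1378/7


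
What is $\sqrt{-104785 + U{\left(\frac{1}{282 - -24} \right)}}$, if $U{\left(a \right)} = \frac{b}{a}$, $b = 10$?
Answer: $5 i \sqrt{4069} \approx 318.94 i$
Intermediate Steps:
$U{\left(a \right)} = \frac{10}{a}$
$\sqrt{-104785 + U{\left(\frac{1}{282 - -24} \right)}} = \sqrt{-104785 + \frac{10}{\frac{1}{282 - -24}}} = \sqrt{-104785 + \frac{10}{\frac{1}{282 + 24}}} = \sqrt{-104785 + \frac{10}{\frac{1}{306}}} = \sqrt{-104785 + 10 \frac{1}{\frac{1}{306}}} = \sqrt{-104785 + 10 \cdot 306} = \sqrt{-104785 + 3060} = \sqrt{-101725} = 5 i \sqrt{4069}$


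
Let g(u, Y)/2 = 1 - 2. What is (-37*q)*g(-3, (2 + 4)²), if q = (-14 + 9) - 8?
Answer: -962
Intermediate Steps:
g(u, Y) = -2 (g(u, Y) = 2*(1 - 2) = 2*(-1) = -2)
q = -13 (q = -5 - 8 = -13)
(-37*q)*g(-3, (2 + 4)²) = -37*(-13)*(-2) = 481*(-2) = -962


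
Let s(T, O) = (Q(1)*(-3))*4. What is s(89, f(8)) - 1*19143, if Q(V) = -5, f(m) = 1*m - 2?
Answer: -19083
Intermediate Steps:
f(m) = -2 + m (f(m) = m - 2 = -2 + m)
s(T, O) = 60 (s(T, O) = -5*(-3)*4 = 15*4 = 60)
s(89, f(8)) - 1*19143 = 60 - 1*19143 = 60 - 19143 = -19083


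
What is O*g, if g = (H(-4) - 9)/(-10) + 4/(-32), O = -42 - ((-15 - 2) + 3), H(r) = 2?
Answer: -161/10 ≈ -16.100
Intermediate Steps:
O = -28 (O = -42 - (-17 + 3) = -42 - 1*(-14) = -42 + 14 = -28)
g = 23/40 (g = (2 - 9)/(-10) + 4/(-32) = -7*(-⅒) + 4*(-1/32) = 7/10 - ⅛ = 23/40 ≈ 0.57500)
O*g = -28*23/40 = -161/10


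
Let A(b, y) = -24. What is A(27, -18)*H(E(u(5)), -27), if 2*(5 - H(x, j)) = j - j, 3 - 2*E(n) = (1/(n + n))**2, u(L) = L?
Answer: -120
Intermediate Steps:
E(n) = 3/2 - 1/(8*n**2) (E(n) = 3/2 - 1/(2*(n + n)**2) = 3/2 - 1/(4*n**2)/2 = 3/2 - 1/(8*n**2))
H(x, j) = 5 (H(x, j) = 5 - (j - j)/2 = 5 - 1/2*0 = 5 + 0 = 5)
A(27, -18)*H(E(u(5)), -27) = -24*5 = -120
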